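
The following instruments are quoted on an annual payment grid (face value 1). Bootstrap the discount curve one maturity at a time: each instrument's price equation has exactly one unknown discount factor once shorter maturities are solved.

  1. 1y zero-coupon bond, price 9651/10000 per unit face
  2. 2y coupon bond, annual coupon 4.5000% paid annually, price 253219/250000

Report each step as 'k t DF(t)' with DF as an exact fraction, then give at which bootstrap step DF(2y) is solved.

1 1 9651/10000
2 2 9277/10000
DF(2y) is solved at step 2

step 1 [1y] zero: DF = P = 9651/10000 ≈ 0.965100
step 2 [2y] bond c/1=9/200: DF=(253219/250000 − 9/200·(0.965100))/(1+9/200) = 9277/10000 ≈ 0.927700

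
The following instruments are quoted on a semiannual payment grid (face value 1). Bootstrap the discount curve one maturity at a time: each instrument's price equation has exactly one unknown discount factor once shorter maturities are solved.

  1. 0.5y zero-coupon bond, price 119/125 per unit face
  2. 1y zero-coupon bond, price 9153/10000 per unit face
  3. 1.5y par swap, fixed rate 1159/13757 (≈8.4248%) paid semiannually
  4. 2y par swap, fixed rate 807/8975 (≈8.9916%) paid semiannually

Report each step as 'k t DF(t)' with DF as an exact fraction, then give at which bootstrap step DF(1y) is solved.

step 1 [0.5y] zero: DF = P = 119/125 ≈ 0.952000
step 2 [1y] zero: DF = P = 9153/10000 ≈ 0.915300
step 3 [1.5y] swap r/2=1159/27514: DF=(1 − 1159/27514·(0.952000+0.915300))/(1+1159/27514) = 8841/10000 ≈ 0.884100
step 4 [2y] swap r/2=807/17950: DF=(1 − 807/17950·(0.952000+0.915300+0.884100))/(1+807/17950) = 4193/5000 ≈ 0.838600

1 1/2 119/125
2 1 9153/10000
3 3/2 8841/10000
4 2 4193/5000
DF(1y) is solved at step 2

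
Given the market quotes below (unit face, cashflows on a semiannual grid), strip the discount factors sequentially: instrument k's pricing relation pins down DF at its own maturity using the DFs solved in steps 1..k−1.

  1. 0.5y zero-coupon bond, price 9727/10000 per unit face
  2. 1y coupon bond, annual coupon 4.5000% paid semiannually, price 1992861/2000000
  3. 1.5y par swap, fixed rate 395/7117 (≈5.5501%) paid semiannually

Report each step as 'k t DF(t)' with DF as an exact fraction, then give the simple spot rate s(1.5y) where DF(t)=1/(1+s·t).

1 1/2 9727/10000
2 1 9531/10000
3 3/2 921/1000
s(1.5y) = (1/(921/1000) − 1)/(3/2) = 158/2763 ≈ 5.7184%

step 1 [0.5y] zero: DF = P = 9727/10000 ≈ 0.972700
step 2 [1y] bond c/2=9/400: DF=(1992861/2000000 − 9/400·(0.972700))/(1+9/400) = 9531/10000 ≈ 0.953100
step 3 [1.5y] swap r/2=395/14234: DF=(1 − 395/14234·(0.972700+0.953100))/(1+395/14234) = 921/1000 ≈ 0.921000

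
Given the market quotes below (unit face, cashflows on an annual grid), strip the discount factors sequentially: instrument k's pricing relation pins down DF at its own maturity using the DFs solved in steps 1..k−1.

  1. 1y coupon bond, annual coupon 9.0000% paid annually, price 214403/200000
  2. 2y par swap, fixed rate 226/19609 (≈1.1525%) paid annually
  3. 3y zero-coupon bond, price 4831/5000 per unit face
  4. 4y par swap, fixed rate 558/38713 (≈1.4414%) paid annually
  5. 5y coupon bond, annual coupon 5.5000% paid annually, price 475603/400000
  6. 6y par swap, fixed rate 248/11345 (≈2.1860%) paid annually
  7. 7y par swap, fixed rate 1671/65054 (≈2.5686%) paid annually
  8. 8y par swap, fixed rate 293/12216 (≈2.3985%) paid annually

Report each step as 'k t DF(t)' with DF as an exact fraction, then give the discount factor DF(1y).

1 1 1967/2000
2 2 4887/5000
3 3 4831/5000
4 4 4721/5000
5 5 2313/2500
6 6 219/250
7 7 8329/10000
8 8 4121/5000
DF(1y) = 1967/2000 ≈ 0.983500

step 1 [1y] bond c/1=9/100: DF=(214403/200000 − 9/100·(0))/(1+9/100) = 1967/2000 ≈ 0.983500
step 2 [2y] swap r/1=226/19609: DF=(1 − 226/19609·(0.983500))/(1+226/19609) = 4887/5000 ≈ 0.977400
step 3 [3y] zero: DF = P = 4831/5000 ≈ 0.966200
step 4 [4y] swap r/1=558/38713: DF=(1 − 558/38713·(0.983500+0.977400+0.966200))/(1+558/38713) = 4721/5000 ≈ 0.944200
step 5 [5y] bond c/1=11/200: DF=(475603/400000 − 11/200·(0.983500+0.977400+0.966200+0.944200))/(1+11/200) = 2313/2500 ≈ 0.925200
step 6 [6y] swap r/1=248/11345: DF=(1 − 248/11345·(0.983500+0.977400+0.966200+0.944200+0.925200))/(1+248/11345) = 219/250 ≈ 0.876000
step 7 [7y] swap r/1=1671/65054: DF=(1 − 1671/65054·(0.983500+0.977400+0.966200+0.944200+0.925200+0.876000))/(1+1671/65054) = 8329/10000 ≈ 0.832900
step 8 [8y] swap r/1=293/12216: DF=(1 − 293/12216·(0.983500+0.977400+0.966200+0.944200+0.925200+0.876000+0.832900))/(1+293/12216) = 4121/5000 ≈ 0.824200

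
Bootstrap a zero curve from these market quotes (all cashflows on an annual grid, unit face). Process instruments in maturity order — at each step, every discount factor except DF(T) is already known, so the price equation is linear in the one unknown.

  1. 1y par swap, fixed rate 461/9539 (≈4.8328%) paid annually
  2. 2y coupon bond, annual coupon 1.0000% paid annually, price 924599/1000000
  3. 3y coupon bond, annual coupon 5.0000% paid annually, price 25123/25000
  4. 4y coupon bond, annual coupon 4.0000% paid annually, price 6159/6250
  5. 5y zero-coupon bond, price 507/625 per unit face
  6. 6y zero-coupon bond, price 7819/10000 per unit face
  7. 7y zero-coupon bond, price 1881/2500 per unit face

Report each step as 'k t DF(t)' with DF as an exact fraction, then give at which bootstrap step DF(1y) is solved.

step 1 [1y] swap r/1=461/9539: DF=(1 − 461/9539·(0))/(1+461/9539) = 9539/10000 ≈ 0.953900
step 2 [2y] bond c/1=1/100: DF=(924599/1000000 − 1/100·(0.953900))/(1+1/100) = 453/500 ≈ 0.906000
step 3 [3y] bond c/1=1/20: DF=(25123/25000 − 1/20·(0.953900+0.906000))/(1+1/20) = 1737/2000 ≈ 0.868500
step 4 [4y] bond c/1=1/25: DF=(6159/6250 − 1/25·(0.953900+0.906000+0.868500))/(1+1/25) = 4213/5000 ≈ 0.842600
step 5 [5y] zero: DF = P = 507/625 ≈ 0.811200
step 6 [6y] zero: DF = P = 7819/10000 ≈ 0.781900
step 7 [7y] zero: DF = P = 1881/2500 ≈ 0.752400

1 1 9539/10000
2 2 453/500
3 3 1737/2000
4 4 4213/5000
5 5 507/625
6 6 7819/10000
7 7 1881/2500
DF(1y) is solved at step 1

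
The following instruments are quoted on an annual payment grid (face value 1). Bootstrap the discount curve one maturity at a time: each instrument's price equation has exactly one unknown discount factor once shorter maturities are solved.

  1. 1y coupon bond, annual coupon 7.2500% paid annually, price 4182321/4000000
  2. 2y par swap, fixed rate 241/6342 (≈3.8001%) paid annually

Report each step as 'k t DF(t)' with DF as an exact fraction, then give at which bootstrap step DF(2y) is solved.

1 1 9749/10000
2 2 9277/10000
DF(2y) is solved at step 2

step 1 [1y] bond c/1=29/400: DF=(4182321/4000000 − 29/400·(0))/(1+29/400) = 9749/10000 ≈ 0.974900
step 2 [2y] swap r/1=241/6342: DF=(1 − 241/6342·(0.974900))/(1+241/6342) = 9277/10000 ≈ 0.927700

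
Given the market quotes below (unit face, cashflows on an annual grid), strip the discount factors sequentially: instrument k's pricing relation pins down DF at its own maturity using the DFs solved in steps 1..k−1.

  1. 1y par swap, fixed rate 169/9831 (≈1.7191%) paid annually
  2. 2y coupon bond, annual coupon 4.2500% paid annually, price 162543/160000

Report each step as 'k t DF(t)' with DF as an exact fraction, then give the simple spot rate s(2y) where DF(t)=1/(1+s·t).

1 1 9831/10000
2 2 584/625
s(2y) = (1/(584/625) − 1)/(2) = 41/1168 ≈ 3.5103%

step 1 [1y] swap r/1=169/9831: DF=(1 − 169/9831·(0))/(1+169/9831) = 9831/10000 ≈ 0.983100
step 2 [2y] bond c/1=17/400: DF=(162543/160000 − 17/400·(0.983100))/(1+17/400) = 584/625 ≈ 0.934400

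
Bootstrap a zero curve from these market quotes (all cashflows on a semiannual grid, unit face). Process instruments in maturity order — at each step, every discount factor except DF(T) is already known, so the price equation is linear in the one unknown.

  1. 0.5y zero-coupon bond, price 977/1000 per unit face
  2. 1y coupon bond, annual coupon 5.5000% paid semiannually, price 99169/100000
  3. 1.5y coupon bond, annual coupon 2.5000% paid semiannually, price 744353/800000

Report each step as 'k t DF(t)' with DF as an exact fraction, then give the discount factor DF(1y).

step 1 [0.5y] zero: DF = P = 977/1000 ≈ 0.977000
step 2 [1y] bond c/2=11/400: DF=(99169/100000 − 11/400·(0.977000))/(1+11/400) = 939/1000 ≈ 0.939000
step 3 [1.5y] bond c/2=1/80: DF=(744353/800000 − 1/80·(0.977000+0.939000))/(1+1/80) = 8953/10000 ≈ 0.895300

1 1/2 977/1000
2 1 939/1000
3 3/2 8953/10000
DF(1y) = 939/1000 ≈ 0.939000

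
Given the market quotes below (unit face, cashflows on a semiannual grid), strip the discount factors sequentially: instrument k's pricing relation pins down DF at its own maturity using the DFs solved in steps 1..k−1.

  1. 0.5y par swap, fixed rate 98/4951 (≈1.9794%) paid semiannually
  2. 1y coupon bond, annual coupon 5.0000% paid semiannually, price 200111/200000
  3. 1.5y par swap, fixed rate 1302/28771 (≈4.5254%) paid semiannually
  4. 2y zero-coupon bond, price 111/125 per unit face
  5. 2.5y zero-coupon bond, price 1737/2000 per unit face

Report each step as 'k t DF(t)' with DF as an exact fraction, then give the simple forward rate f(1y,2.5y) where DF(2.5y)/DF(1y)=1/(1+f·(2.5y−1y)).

step 1 [0.5y] swap r/2=49/4951: DF=(1 − 49/4951·(0))/(1+49/4951) = 4951/5000 ≈ 0.990200
step 2 [1y] bond c/2=1/40: DF=(200111/200000 − 1/40·(0.990200))/(1+1/40) = 119/125 ≈ 0.952000
step 3 [1.5y] swap r/2=651/28771: DF=(1 − 651/28771·(0.990200+0.952000))/(1+651/28771) = 9349/10000 ≈ 0.934900
step 4 [2y] zero: DF = P = 111/125 ≈ 0.888000
step 5 [2.5y] zero: DF = P = 1737/2000 ≈ 0.868500

1 1/2 4951/5000
2 1 119/125
3 3/2 9349/10000
4 2 111/125
5 5/2 1737/2000
f(1y,2.5y) = ((119/125)/(1737/2000) − 1)/(3/2) = 334/5211 ≈ 6.4095%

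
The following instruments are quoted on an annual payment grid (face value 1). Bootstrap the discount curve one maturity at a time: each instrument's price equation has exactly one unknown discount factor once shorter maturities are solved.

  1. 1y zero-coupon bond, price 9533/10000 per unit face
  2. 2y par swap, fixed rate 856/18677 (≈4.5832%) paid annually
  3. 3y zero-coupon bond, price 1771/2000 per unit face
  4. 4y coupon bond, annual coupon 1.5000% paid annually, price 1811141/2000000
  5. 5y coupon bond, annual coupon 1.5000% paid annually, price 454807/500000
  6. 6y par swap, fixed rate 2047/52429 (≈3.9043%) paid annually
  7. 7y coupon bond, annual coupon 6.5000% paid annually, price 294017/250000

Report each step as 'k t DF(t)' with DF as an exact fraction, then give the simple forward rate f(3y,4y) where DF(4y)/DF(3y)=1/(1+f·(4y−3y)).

1 1 9533/10000
2 2 1143/1250
3 3 1771/2000
4 4 1703/2000
5 5 8429/10000
6 6 7953/10000
7 7 7843/10000
f(3y,4y) = ((1771/2000)/(1703/2000) − 1)/(1) = 68/1703 ≈ 3.9930%

step 1 [1y] zero: DF = P = 9533/10000 ≈ 0.953300
step 2 [2y] swap r/1=856/18677: DF=(1 − 856/18677·(0.953300))/(1+856/18677) = 1143/1250 ≈ 0.914400
step 3 [3y] zero: DF = P = 1771/2000 ≈ 0.885500
step 4 [4y] bond c/1=3/200: DF=(1811141/2000000 − 3/200·(0.953300+0.914400+0.885500))/(1+3/200) = 1703/2000 ≈ 0.851500
step 5 [5y] bond c/1=3/200: DF=(454807/500000 − 3/200·(0.953300+0.914400+0.885500+0.851500))/(1+3/200) = 8429/10000 ≈ 0.842900
step 6 [6y] swap r/1=2047/52429: DF=(1 − 2047/52429·(0.953300+0.914400+0.885500+0.851500+0.842900))/(1+2047/52429) = 7953/10000 ≈ 0.795300
step 7 [7y] bond c/1=13/200: DF=(294017/250000 − 13/200·(0.953300+0.914400+0.885500+0.851500+0.842900+0.795300))/(1+13/200) = 7843/10000 ≈ 0.784300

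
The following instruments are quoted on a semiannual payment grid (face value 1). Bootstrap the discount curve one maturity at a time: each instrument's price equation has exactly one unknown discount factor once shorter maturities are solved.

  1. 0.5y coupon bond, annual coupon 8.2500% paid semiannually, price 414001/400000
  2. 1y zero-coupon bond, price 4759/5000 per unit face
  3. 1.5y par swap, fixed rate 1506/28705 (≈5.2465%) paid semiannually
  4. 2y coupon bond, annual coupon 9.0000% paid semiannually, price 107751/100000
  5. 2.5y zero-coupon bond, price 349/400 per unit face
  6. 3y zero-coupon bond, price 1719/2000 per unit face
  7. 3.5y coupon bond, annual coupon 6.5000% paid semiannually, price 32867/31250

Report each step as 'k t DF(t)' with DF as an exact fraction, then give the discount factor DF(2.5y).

1 1/2 497/500
2 1 4759/5000
3 3/2 9247/10000
4 2 363/400
5 5/2 349/400
6 3 1719/2000
7 7/2 2113/2500
DF(2.5y) = 349/400 ≈ 0.872500

step 1 [0.5y] bond c/2=33/800: DF=(414001/400000 − 33/800·(0))/(1+33/800) = 497/500 ≈ 0.994000
step 2 [1y] zero: DF = P = 4759/5000 ≈ 0.951800
step 3 [1.5y] swap r/2=753/28705: DF=(1 − 753/28705·(0.994000+0.951800))/(1+753/28705) = 9247/10000 ≈ 0.924700
step 4 [2y] bond c/2=9/200: DF=(107751/100000 − 9/200·(0.994000+0.951800+0.924700))/(1+9/200) = 363/400 ≈ 0.907500
step 5 [2.5y] zero: DF = P = 349/400 ≈ 0.872500
step 6 [3y] zero: DF = P = 1719/2000 ≈ 0.859500
step 7 [3.5y] bond c/2=13/400: DF=(32867/31250 − 13/400·(0.994000+0.951800+0.924700+0.907500+0.872500+0.859500))/(1+13/400) = 2113/2500 ≈ 0.845200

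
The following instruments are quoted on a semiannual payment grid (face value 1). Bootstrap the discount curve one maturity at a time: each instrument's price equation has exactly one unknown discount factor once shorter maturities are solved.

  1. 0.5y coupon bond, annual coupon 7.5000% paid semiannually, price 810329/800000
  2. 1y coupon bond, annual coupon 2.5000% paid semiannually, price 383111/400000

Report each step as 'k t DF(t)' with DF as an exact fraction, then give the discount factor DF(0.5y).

step 1 [0.5y] bond c/2=3/80: DF=(810329/800000 − 3/80·(0))/(1+3/80) = 9763/10000 ≈ 0.976300
step 2 [1y] bond c/2=1/80: DF=(383111/400000 − 1/80·(0.976300))/(1+1/80) = 9339/10000 ≈ 0.933900

1 1/2 9763/10000
2 1 9339/10000
DF(0.5y) = 9763/10000 ≈ 0.976300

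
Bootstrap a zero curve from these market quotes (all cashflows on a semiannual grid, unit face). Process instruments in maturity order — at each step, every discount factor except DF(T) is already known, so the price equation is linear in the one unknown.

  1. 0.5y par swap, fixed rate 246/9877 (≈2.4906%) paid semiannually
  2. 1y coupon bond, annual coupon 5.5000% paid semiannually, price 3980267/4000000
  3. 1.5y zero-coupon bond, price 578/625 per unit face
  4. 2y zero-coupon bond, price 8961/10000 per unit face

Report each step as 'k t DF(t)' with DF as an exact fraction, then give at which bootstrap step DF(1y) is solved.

step 1 [0.5y] swap r/2=123/9877: DF=(1 − 123/9877·(0))/(1+123/9877) = 9877/10000 ≈ 0.987700
step 2 [1y] bond c/2=11/400: DF=(3980267/4000000 − 11/400·(0.987700))/(1+11/400) = 471/500 ≈ 0.942000
step 3 [1.5y] zero: DF = P = 578/625 ≈ 0.924800
step 4 [2y] zero: DF = P = 8961/10000 ≈ 0.896100

1 1/2 9877/10000
2 1 471/500
3 3/2 578/625
4 2 8961/10000
DF(1y) is solved at step 2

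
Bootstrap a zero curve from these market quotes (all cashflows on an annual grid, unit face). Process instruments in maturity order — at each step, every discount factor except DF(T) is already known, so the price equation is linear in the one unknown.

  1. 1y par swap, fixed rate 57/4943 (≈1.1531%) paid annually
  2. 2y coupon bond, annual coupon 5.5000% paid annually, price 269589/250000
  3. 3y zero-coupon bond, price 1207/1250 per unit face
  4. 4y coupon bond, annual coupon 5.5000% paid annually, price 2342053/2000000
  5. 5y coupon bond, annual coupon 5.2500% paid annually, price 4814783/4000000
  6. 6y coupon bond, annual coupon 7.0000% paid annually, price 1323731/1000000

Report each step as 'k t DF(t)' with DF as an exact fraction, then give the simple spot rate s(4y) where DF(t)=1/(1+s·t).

1 1 4943/5000
2 2 4853/5000
3 3 1207/1250
4 4 383/400
5 5 19/20
6 6 921/1000
s(4y) = (1/(383/400) − 1)/(4) = 17/1532 ≈ 1.1097%

step 1 [1y] swap r/1=57/4943: DF=(1 − 57/4943·(0))/(1+57/4943) = 4943/5000 ≈ 0.988600
step 2 [2y] bond c/1=11/200: DF=(269589/250000 − 11/200·(0.988600))/(1+11/200) = 4853/5000 ≈ 0.970600
step 3 [3y] zero: DF = P = 1207/1250 ≈ 0.965600
step 4 [4y] bond c/1=11/200: DF=(2342053/2000000 − 11/200·(0.988600+0.970600+0.965600))/(1+11/200) = 383/400 ≈ 0.957500
step 5 [5y] bond c/1=21/400: DF=(4814783/4000000 − 21/400·(0.988600+0.970600+0.965600+0.957500))/(1+21/400) = 19/20 ≈ 0.950000
step 6 [6y] bond c/1=7/100: DF=(1323731/1000000 − 7/100·(0.988600+0.970600+0.965600+0.957500+0.950000))/(1+7/100) = 921/1000 ≈ 0.921000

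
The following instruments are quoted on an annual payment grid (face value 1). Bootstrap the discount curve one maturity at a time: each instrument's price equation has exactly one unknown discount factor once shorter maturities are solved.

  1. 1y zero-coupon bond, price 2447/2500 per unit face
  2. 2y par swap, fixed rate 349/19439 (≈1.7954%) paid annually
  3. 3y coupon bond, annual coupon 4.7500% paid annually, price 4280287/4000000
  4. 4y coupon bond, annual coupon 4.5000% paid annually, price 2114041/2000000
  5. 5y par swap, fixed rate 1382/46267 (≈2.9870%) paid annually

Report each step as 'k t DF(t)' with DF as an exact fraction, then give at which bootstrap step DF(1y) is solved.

1 1 2447/2500
2 2 9651/10000
3 3 4667/5000
4 4 2219/2500
5 5 4309/5000
DF(1y) is solved at step 1

step 1 [1y] zero: DF = P = 2447/2500 ≈ 0.978800
step 2 [2y] swap r/1=349/19439: DF=(1 − 349/19439·(0.978800))/(1+349/19439) = 9651/10000 ≈ 0.965100
step 3 [3y] bond c/1=19/400: DF=(4280287/4000000 − 19/400·(0.978800+0.965100))/(1+19/400) = 4667/5000 ≈ 0.933400
step 4 [4y] bond c/1=9/200: DF=(2114041/2000000 − 9/200·(0.978800+0.965100+0.933400))/(1+9/200) = 2219/2500 ≈ 0.887600
step 5 [5y] swap r/1=1382/46267: DF=(1 − 1382/46267·(0.978800+0.965100+0.933400+0.887600))/(1+1382/46267) = 4309/5000 ≈ 0.861800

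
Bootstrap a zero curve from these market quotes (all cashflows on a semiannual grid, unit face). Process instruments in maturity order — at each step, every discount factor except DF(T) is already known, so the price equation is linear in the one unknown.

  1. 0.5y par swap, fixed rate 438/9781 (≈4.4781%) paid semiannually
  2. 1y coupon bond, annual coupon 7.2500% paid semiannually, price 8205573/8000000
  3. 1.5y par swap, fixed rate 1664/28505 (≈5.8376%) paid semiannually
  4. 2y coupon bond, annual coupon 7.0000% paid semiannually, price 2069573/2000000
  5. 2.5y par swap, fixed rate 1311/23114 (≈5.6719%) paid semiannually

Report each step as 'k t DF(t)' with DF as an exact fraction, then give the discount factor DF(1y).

1 1/2 9781/10000
2 1 2389/2500
3 3/2 573/625
4 2 4517/5000
5 5/2 8689/10000
DF(1y) = 2389/2500 ≈ 0.955600

step 1 [0.5y] swap r/2=219/9781: DF=(1 − 219/9781·(0))/(1+219/9781) = 9781/10000 ≈ 0.978100
step 2 [1y] bond c/2=29/800: DF=(8205573/8000000 − 29/800·(0.978100))/(1+29/800) = 2389/2500 ≈ 0.955600
step 3 [1.5y] swap r/2=832/28505: DF=(1 − 832/28505·(0.978100+0.955600))/(1+832/28505) = 573/625 ≈ 0.916800
step 4 [2y] bond c/2=7/200: DF=(2069573/2000000 − 7/200·(0.978100+0.955600+0.916800))/(1+7/200) = 4517/5000 ≈ 0.903400
step 5 [2.5y] swap r/2=1311/46228: DF=(1 − 1311/46228·(0.978100+0.955600+0.916800+0.903400))/(1+1311/46228) = 8689/10000 ≈ 0.868900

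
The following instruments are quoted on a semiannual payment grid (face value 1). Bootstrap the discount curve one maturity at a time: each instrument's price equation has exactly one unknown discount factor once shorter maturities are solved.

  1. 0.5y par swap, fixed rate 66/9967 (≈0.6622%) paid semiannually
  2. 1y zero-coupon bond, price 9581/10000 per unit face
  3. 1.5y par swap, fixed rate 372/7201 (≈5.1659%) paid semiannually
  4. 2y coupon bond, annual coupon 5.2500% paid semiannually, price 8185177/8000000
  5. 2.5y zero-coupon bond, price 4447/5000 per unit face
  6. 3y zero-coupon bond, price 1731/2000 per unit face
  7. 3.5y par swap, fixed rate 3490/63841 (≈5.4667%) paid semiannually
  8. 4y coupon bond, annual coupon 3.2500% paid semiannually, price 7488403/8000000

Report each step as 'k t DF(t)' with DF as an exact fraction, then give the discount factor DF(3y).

1 1/2 9967/10000
2 1 9581/10000
3 3/2 1157/1250
4 2 9233/10000
5 5/2 4447/5000
6 3 1731/2000
7 7/2 1651/2000
8 4 819/1000
DF(3y) = 1731/2000 ≈ 0.865500

step 1 [0.5y] swap r/2=33/9967: DF=(1 − 33/9967·(0))/(1+33/9967) = 9967/10000 ≈ 0.996700
step 2 [1y] zero: DF = P = 9581/10000 ≈ 0.958100
step 3 [1.5y] swap r/2=186/7201: DF=(1 − 186/7201·(0.996700+0.958100))/(1+186/7201) = 1157/1250 ≈ 0.925600
step 4 [2y] bond c/2=21/800: DF=(8185177/8000000 − 21/800·(0.996700+0.958100+0.925600))/(1+21/800) = 9233/10000 ≈ 0.923300
step 5 [2.5y] zero: DF = P = 4447/5000 ≈ 0.889400
step 6 [3y] zero: DF = P = 1731/2000 ≈ 0.865500
step 7 [3.5y] swap r/2=1745/63841: DF=(1 − 1745/63841·(0.996700+0.958100+0.925600+0.923300+0.889400+0.865500))/(1+1745/63841) = 1651/2000 ≈ 0.825500
step 8 [4y] bond c/2=13/800: DF=(7488403/8000000 − 13/800·(0.996700+0.958100+0.925600+0.923300+0.889400+0.865500+0.825500))/(1+13/800) = 819/1000 ≈ 0.819000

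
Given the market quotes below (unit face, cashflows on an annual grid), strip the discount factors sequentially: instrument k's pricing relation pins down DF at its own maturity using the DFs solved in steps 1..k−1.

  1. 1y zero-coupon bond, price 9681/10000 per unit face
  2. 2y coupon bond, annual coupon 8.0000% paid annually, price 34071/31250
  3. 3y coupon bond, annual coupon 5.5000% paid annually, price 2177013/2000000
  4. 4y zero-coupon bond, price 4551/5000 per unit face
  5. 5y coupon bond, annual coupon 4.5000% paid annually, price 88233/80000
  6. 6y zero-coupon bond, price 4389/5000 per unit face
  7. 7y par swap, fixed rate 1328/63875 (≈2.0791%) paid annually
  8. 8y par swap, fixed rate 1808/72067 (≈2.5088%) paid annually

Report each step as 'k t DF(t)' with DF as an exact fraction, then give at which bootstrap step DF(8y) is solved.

1 1 9681/10000
2 2 4689/5000
3 3 2331/2500
4 4 4551/5000
5 5 447/500
6 6 4389/5000
7 7 542/625
8 8 512/625
DF(8y) is solved at step 8

step 1 [1y] zero: DF = P = 9681/10000 ≈ 0.968100
step 2 [2y] bond c/1=2/25: DF=(34071/31250 − 2/25·(0.968100))/(1+2/25) = 4689/5000 ≈ 0.937800
step 3 [3y] bond c/1=11/200: DF=(2177013/2000000 − 11/200·(0.968100+0.937800))/(1+11/200) = 2331/2500 ≈ 0.932400
step 4 [4y] zero: DF = P = 4551/5000 ≈ 0.910200
step 5 [5y] bond c/1=9/200: DF=(88233/80000 − 9/200·(0.968100+0.937800+0.932400+0.910200))/(1+9/200) = 447/500 ≈ 0.894000
step 6 [6y] zero: DF = P = 4389/5000 ≈ 0.877800
step 7 [7y] swap r/1=1328/63875: DF=(1 − 1328/63875·(0.968100+0.937800+0.932400+0.910200+0.894000+0.877800))/(1+1328/63875) = 542/625 ≈ 0.867200
step 8 [8y] swap r/1=1808/72067: DF=(1 − 1808/72067·(0.968100+0.937800+0.932400+0.910200+0.894000+0.877800+0.867200))/(1+1808/72067) = 512/625 ≈ 0.819200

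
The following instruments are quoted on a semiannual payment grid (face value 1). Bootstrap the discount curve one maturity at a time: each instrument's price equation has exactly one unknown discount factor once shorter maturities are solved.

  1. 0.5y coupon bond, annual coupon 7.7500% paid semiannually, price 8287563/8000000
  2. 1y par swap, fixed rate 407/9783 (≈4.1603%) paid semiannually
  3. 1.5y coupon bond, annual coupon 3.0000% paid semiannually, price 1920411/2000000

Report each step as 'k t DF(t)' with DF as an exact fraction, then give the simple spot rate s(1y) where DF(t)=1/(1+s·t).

step 1 [0.5y] bond c/2=31/800: DF=(8287563/8000000 − 31/800·(0))/(1+31/800) = 9973/10000 ≈ 0.997300
step 2 [1y] swap r/2=407/19566: DF=(1 − 407/19566·(0.997300))/(1+407/19566) = 9593/10000 ≈ 0.959300
step 3 [1.5y] bond c/2=3/200: DF=(1920411/2000000 − 3/200·(0.997300+0.959300))/(1+3/200) = 9171/10000 ≈ 0.917100

1 1/2 9973/10000
2 1 9593/10000
3 3/2 9171/10000
s(1y) = (1/(9593/10000) − 1)/(1) = 407/9593 ≈ 4.2427%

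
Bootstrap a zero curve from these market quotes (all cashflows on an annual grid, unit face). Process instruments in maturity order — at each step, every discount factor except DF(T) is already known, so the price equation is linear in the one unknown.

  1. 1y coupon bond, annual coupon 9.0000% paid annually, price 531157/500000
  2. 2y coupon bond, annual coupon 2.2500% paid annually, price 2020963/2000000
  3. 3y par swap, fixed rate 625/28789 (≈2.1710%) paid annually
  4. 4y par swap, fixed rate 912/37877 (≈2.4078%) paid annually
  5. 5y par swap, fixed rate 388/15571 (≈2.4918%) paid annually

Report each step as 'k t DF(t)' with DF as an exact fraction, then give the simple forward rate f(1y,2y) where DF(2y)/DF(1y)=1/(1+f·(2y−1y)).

1 1 4873/5000
2 2 2417/2500
3 3 15/16
4 4 568/625
5 5 2209/2500
f(1y,2y) = ((4873/5000)/(2417/2500) − 1)/(1) = 39/4834 ≈ 0.8068%

step 1 [1y] bond c/1=9/100: DF=(531157/500000 − 9/100·(0))/(1+9/100) = 4873/5000 ≈ 0.974600
step 2 [2y] bond c/1=9/400: DF=(2020963/2000000 − 9/400·(0.974600))/(1+9/400) = 2417/2500 ≈ 0.966800
step 3 [3y] swap r/1=625/28789: DF=(1 − 625/28789·(0.974600+0.966800))/(1+625/28789) = 15/16 ≈ 0.937500
step 4 [4y] swap r/1=912/37877: DF=(1 − 912/37877·(0.974600+0.966800+0.937500))/(1+912/37877) = 568/625 ≈ 0.908800
step 5 [5y] swap r/1=388/15571: DF=(1 − 388/15571·(0.974600+0.966800+0.937500+0.908800))/(1+388/15571) = 2209/2500 ≈ 0.883600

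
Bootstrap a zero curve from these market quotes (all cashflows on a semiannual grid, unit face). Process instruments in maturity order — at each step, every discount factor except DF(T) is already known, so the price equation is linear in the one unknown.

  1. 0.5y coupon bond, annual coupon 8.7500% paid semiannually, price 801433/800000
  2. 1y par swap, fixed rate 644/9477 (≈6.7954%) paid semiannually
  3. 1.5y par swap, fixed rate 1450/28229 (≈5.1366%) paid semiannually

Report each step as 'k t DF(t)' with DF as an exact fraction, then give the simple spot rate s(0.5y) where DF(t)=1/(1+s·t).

1 1/2 4799/5000
2 1 2339/2500
3 3/2 371/400
s(0.5y) = (1/(4799/5000) − 1)/(1/2) = 402/4799 ≈ 8.3767%

step 1 [0.5y] bond c/2=7/160: DF=(801433/800000 − 7/160·(0))/(1+7/160) = 4799/5000 ≈ 0.959800
step 2 [1y] swap r/2=322/9477: DF=(1 − 322/9477·(0.959800))/(1+322/9477) = 2339/2500 ≈ 0.935600
step 3 [1.5y] swap r/2=725/28229: DF=(1 − 725/28229·(0.959800+0.935600))/(1+725/28229) = 371/400 ≈ 0.927500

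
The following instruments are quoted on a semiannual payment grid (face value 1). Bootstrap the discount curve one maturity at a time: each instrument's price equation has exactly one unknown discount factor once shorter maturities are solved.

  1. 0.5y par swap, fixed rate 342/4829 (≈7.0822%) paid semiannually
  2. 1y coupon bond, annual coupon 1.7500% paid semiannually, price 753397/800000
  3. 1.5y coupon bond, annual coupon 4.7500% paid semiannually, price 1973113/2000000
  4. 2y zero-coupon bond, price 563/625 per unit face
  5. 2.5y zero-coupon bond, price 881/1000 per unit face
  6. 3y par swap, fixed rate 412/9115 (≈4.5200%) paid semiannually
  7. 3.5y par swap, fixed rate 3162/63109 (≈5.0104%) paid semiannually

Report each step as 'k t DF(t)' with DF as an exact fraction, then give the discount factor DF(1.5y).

step 1 [0.5y] swap r/2=171/4829: DF=(1 − 171/4829·(0))/(1+171/4829) = 4829/5000 ≈ 0.965800
step 2 [1y] bond c/2=7/800: DF=(753397/800000 − 7/800·(0.965800))/(1+7/800) = 2313/2500 ≈ 0.925200
step 3 [1.5y] bond c/2=19/800: DF=(1973113/2000000 − 19/800·(0.965800+0.925200))/(1+19/800) = 4599/5000 ≈ 0.919800
step 4 [2y] zero: DF = P = 563/625 ≈ 0.900800
step 5 [2.5y] zero: DF = P = 881/1000 ≈ 0.881000
step 6 [3y] swap r/2=206/9115: DF=(1 − 206/9115·(0.965800+0.925200+0.919800+0.900800+0.881000))/(1+206/9115) = 2191/2500 ≈ 0.876400
step 7 [3.5y] swap r/2=1581/63109: DF=(1 − 1581/63109·(0.965800+0.925200+0.919800+0.900800+0.881000+0.876400))/(1+1581/63109) = 8419/10000 ≈ 0.841900

1 1/2 4829/5000
2 1 2313/2500
3 3/2 4599/5000
4 2 563/625
5 5/2 881/1000
6 3 2191/2500
7 7/2 8419/10000
DF(1.5y) = 4599/5000 ≈ 0.919800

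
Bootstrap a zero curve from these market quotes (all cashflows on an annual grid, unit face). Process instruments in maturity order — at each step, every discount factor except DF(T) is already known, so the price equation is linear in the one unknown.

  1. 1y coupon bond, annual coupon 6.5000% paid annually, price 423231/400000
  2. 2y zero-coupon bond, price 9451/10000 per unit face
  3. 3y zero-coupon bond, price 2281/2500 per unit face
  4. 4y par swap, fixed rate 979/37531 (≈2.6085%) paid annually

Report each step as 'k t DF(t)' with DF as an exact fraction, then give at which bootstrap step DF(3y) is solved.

1 1 1987/2000
2 2 9451/10000
3 3 2281/2500
4 4 9021/10000
DF(3y) is solved at step 3

step 1 [1y] bond c/1=13/200: DF=(423231/400000 − 13/200·(0))/(1+13/200) = 1987/2000 ≈ 0.993500
step 2 [2y] zero: DF = P = 9451/10000 ≈ 0.945100
step 3 [3y] zero: DF = P = 2281/2500 ≈ 0.912400
step 4 [4y] swap r/1=979/37531: DF=(1 − 979/37531·(0.993500+0.945100+0.912400))/(1+979/37531) = 9021/10000 ≈ 0.902100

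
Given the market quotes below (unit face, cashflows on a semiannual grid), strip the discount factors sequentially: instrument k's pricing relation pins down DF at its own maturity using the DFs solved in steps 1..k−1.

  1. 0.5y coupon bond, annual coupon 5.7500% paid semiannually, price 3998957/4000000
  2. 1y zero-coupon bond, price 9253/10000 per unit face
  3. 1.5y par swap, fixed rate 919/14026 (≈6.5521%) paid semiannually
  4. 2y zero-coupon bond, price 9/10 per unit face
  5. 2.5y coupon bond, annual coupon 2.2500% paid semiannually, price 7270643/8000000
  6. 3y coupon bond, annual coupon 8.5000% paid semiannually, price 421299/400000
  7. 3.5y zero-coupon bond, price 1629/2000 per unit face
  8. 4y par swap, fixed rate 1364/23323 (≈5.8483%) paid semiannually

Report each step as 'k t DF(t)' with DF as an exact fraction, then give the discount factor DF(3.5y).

1 1/2 4859/5000
2 1 9253/10000
3 3/2 9081/10000
4 2 9/10
5 5/2 343/400
6 3 8243/10000
7 7/2 1629/2000
8 4 3977/5000
DF(3.5y) = 1629/2000 ≈ 0.814500

step 1 [0.5y] bond c/2=23/800: DF=(3998957/4000000 − 23/800·(0))/(1+23/800) = 4859/5000 ≈ 0.971800
step 2 [1y] zero: DF = P = 9253/10000 ≈ 0.925300
step 3 [1.5y] swap r/2=919/28052: DF=(1 − 919/28052·(0.971800+0.925300))/(1+919/28052) = 9081/10000 ≈ 0.908100
step 4 [2y] zero: DF = P = 9/10 ≈ 0.900000
step 5 [2.5y] bond c/2=9/800: DF=(7270643/8000000 − 9/800·(0.971800+0.925300+0.908100+0.900000))/(1+9/800) = 343/400 ≈ 0.857500
step 6 [3y] bond c/2=17/400: DF=(421299/400000 − 17/400·(0.971800+0.925300+0.908100+0.900000+0.857500))/(1+17/400) = 8243/10000 ≈ 0.824300
step 7 [3.5y] zero: DF = P = 1629/2000 ≈ 0.814500
step 8 [4y] swap r/2=682/23323: DF=(1 − 682/23323·(0.971800+0.925300+0.908100+0.900000+0.857500+0.824300+0.814500))/(1+682/23323) = 3977/5000 ≈ 0.795400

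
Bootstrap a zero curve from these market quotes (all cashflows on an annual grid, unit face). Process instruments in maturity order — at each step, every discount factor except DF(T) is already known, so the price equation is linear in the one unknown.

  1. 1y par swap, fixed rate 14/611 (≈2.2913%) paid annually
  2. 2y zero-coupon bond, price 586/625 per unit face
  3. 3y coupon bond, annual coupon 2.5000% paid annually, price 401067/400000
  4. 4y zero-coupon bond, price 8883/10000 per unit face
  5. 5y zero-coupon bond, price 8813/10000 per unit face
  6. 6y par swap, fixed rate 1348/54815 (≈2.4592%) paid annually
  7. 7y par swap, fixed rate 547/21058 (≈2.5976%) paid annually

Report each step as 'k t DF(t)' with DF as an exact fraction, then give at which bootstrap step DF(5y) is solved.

1 1 611/625
2 2 586/625
3 3 1863/2000
4 4 8883/10000
5 5 8813/10000
6 6 2163/2500
7 7 8359/10000
DF(5y) is solved at step 5

step 1 [1y] swap r/1=14/611: DF=(1 − 14/611·(0))/(1+14/611) = 611/625 ≈ 0.977600
step 2 [2y] zero: DF = P = 586/625 ≈ 0.937600
step 3 [3y] bond c/1=1/40: DF=(401067/400000 − 1/40·(0.977600+0.937600))/(1+1/40) = 1863/2000 ≈ 0.931500
step 4 [4y] zero: DF = P = 8883/10000 ≈ 0.888300
step 5 [5y] zero: DF = P = 8813/10000 ≈ 0.881300
step 6 [6y] swap r/1=1348/54815: DF=(1 − 1348/54815·(0.977600+0.937600+0.931500+0.888300+0.881300))/(1+1348/54815) = 2163/2500 ≈ 0.865200
step 7 [7y] swap r/1=547/21058: DF=(1 − 547/21058·(0.977600+0.937600+0.931500+0.888300+0.881300+0.865200))/(1+547/21058) = 8359/10000 ≈ 0.835900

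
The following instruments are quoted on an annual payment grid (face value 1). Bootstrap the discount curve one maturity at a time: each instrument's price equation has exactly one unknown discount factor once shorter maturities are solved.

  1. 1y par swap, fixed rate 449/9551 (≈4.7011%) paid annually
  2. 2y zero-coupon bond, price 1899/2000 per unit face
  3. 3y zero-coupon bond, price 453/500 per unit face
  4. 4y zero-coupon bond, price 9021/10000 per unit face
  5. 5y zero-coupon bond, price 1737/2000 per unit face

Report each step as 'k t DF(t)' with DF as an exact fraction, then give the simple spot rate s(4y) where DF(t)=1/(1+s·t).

step 1 [1y] swap r/1=449/9551: DF=(1 − 449/9551·(0))/(1+449/9551) = 9551/10000 ≈ 0.955100
step 2 [2y] zero: DF = P = 1899/2000 ≈ 0.949500
step 3 [3y] zero: DF = P = 453/500 ≈ 0.906000
step 4 [4y] zero: DF = P = 9021/10000 ≈ 0.902100
step 5 [5y] zero: DF = P = 1737/2000 ≈ 0.868500

1 1 9551/10000
2 2 1899/2000
3 3 453/500
4 4 9021/10000
5 5 1737/2000
s(4y) = (1/(9021/10000) − 1)/(4) = 979/36084 ≈ 2.7131%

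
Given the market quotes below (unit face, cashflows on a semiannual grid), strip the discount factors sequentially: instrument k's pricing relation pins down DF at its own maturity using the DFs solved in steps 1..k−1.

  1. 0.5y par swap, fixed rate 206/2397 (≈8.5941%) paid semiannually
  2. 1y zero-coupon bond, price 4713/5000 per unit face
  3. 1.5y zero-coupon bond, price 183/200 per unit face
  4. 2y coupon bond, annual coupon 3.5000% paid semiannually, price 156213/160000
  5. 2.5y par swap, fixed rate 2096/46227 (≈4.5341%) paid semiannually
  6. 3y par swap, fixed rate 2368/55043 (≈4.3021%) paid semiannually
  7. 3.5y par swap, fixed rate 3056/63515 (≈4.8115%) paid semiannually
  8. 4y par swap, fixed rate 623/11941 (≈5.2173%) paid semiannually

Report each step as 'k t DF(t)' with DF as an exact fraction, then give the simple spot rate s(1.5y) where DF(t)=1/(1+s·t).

1 1/2 2397/2500
2 1 4713/5000
3 3/2 183/200
4 2 9111/10000
5 5/2 1119/1250
6 3 551/625
7 7/2 1059/1250
8 4 8131/10000
s(1.5y) = (1/(183/200) − 1)/(3/2) = 34/549 ≈ 6.1931%

step 1 [0.5y] swap r/2=103/2397: DF=(1 − 103/2397·(0))/(1+103/2397) = 2397/2500 ≈ 0.958800
step 2 [1y] zero: DF = P = 4713/5000 ≈ 0.942600
step 3 [1.5y] zero: DF = P = 183/200 ≈ 0.915000
step 4 [2y] bond c/2=7/400: DF=(156213/160000 − 7/400·(0.958800+0.942600+0.915000))/(1+7/400) = 9111/10000 ≈ 0.911100
step 5 [2.5y] swap r/2=1048/46227: DF=(1 − 1048/46227·(0.958800+0.942600+0.915000+0.911100))/(1+1048/46227) = 1119/1250 ≈ 0.895200
step 6 [3y] swap r/2=1184/55043: DF=(1 − 1184/55043·(0.958800+0.942600+0.915000+0.911100+0.895200))/(1+1184/55043) = 551/625 ≈ 0.881600
step 7 [3.5y] swap r/2=1528/63515: DF=(1 − 1528/63515·(0.958800+0.942600+0.915000+0.911100+0.895200+0.881600))/(1+1528/63515) = 1059/1250 ≈ 0.847200
step 8 [4y] swap r/2=623/23882: DF=(1 − 623/23882·(0.958800+0.942600+0.915000+0.911100+0.895200+0.881600+0.847200))/(1+623/23882) = 8131/10000 ≈ 0.813100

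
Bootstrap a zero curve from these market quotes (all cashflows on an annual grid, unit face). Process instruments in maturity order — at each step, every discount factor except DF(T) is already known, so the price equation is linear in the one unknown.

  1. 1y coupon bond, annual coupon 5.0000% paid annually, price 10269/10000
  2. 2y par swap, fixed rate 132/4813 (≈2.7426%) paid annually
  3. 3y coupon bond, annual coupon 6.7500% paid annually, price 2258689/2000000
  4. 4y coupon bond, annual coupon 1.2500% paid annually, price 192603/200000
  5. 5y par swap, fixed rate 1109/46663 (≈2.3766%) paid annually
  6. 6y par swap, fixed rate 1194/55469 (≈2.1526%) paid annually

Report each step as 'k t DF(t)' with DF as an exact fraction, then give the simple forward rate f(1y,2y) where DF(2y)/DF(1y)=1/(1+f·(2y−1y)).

1 1 489/500
2 2 592/625
3 3 4681/5000
4 4 4579/5000
5 5 8891/10000
6 6 4403/5000
f(1y,2y) = ((489/500)/(592/625) − 1)/(1) = 77/2368 ≈ 3.2517%

step 1 [1y] bond c/1=1/20: DF=(10269/10000 − 1/20·(0))/(1+1/20) = 489/500 ≈ 0.978000
step 2 [2y] swap r/1=132/4813: DF=(1 − 132/4813·(0.978000))/(1+132/4813) = 592/625 ≈ 0.947200
step 3 [3y] bond c/1=27/400: DF=(2258689/2000000 − 27/400·(0.978000+0.947200))/(1+27/400) = 4681/5000 ≈ 0.936200
step 4 [4y] bond c/1=1/80: DF=(192603/200000 − 1/80·(0.978000+0.947200+0.936200))/(1+1/80) = 4579/5000 ≈ 0.915800
step 5 [5y] swap r/1=1109/46663: DF=(1 − 1109/46663·(0.978000+0.947200+0.936200+0.915800))/(1+1109/46663) = 8891/10000 ≈ 0.889100
step 6 [6y] swap r/1=1194/55469: DF=(1 − 1194/55469·(0.978000+0.947200+0.936200+0.915800+0.889100))/(1+1194/55469) = 4403/5000 ≈ 0.880600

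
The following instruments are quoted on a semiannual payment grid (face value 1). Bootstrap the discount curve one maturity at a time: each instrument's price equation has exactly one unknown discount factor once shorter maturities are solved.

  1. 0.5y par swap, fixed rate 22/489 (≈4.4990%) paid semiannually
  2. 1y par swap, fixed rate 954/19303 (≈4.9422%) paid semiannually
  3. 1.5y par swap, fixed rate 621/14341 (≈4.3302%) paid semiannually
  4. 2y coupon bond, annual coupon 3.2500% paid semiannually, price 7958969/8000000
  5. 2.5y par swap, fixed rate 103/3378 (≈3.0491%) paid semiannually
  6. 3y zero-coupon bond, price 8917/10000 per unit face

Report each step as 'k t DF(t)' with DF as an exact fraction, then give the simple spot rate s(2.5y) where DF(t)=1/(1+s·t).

step 1 [0.5y] swap r/2=11/489: DF=(1 − 11/489·(0))/(1+11/489) = 489/500 ≈ 0.978000
step 2 [1y] swap r/2=477/19303: DF=(1 − 477/19303·(0.978000))/(1+477/19303) = 9523/10000 ≈ 0.952300
step 3 [1.5y] swap r/2=621/28682: DF=(1 − 621/28682·(0.978000+0.952300))/(1+621/28682) = 9379/10000 ≈ 0.937900
step 4 [2y] bond c/2=13/800: DF=(7958969/8000000 − 13/800·(0.978000+0.952300+0.937900))/(1+13/800) = 9331/10000 ≈ 0.933100
step 5 [2.5y] swap r/2=103/6756: DF=(1 − 103/6756·(0.978000+0.952300+0.937900+0.933100))/(1+103/6756) = 9279/10000 ≈ 0.927900
step 6 [3y] zero: DF = P = 8917/10000 ≈ 0.891700

1 1/2 489/500
2 1 9523/10000
3 3/2 9379/10000
4 2 9331/10000
5 5/2 9279/10000
6 3 8917/10000
s(2.5y) = (1/(9279/10000) − 1)/(5/2) = 1442/46395 ≈ 3.1081%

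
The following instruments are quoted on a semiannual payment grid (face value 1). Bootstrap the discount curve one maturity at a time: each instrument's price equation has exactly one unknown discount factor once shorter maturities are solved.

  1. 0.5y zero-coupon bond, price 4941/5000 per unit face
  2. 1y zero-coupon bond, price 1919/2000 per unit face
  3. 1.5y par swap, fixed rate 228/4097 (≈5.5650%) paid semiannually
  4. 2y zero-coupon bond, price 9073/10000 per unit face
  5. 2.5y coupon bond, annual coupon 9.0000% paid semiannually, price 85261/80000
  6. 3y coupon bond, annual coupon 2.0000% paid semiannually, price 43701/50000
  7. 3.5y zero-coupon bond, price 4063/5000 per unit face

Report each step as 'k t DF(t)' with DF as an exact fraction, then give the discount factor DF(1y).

step 1 [0.5y] zero: DF = P = 4941/5000 ≈ 0.988200
step 2 [1y] zero: DF = P = 1919/2000 ≈ 0.959500
step 3 [1.5y] swap r/2=114/4097: DF=(1 − 114/4097·(0.988200+0.959500))/(1+114/4097) = 4601/5000 ≈ 0.920200
step 4 [2y] zero: DF = P = 9073/10000 ≈ 0.907300
step 5 [2.5y] bond c/2=9/200: DF=(85261/80000 − 9/200·(0.988200+0.959500+0.920200+0.907300))/(1+9/200) = 8573/10000 ≈ 0.857300
step 6 [3y] bond c/2=1/100: DF=(43701/50000 − 1/100·(0.988200+0.959500+0.920200+0.907300+0.857300))/(1+1/100) = 1639/2000 ≈ 0.819500
step 7 [3.5y] zero: DF = P = 4063/5000 ≈ 0.812600

1 1/2 4941/5000
2 1 1919/2000
3 3/2 4601/5000
4 2 9073/10000
5 5/2 8573/10000
6 3 1639/2000
7 7/2 4063/5000
DF(1y) = 1919/2000 ≈ 0.959500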